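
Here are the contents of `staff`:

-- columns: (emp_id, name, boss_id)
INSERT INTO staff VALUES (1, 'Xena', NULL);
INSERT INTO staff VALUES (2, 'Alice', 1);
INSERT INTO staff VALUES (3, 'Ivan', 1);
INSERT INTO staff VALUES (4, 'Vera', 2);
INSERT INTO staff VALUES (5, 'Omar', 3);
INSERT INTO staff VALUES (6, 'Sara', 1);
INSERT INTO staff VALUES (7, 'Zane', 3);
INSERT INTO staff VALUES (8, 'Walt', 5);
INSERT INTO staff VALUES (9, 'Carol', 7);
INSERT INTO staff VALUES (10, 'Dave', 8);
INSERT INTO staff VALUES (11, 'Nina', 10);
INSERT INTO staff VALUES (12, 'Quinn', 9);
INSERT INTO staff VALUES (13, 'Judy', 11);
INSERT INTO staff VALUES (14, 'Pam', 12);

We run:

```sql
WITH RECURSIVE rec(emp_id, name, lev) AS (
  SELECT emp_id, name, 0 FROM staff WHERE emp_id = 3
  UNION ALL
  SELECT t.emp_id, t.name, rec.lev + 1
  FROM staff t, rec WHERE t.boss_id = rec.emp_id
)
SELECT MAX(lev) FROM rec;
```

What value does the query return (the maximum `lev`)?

5

Base: emp_id=3 (Ivan) at lev 0.
Iteration 1: rows with boss_id in {3} -> Omar (id 5, lev 1), Zane (id 7, lev 1).
Iteration 2: rows with boss_id in {5,7} -> Walt (id 8, lev 2), Carol (id 9, lev 2).
Iteration 3: rows with boss_id in {8,9} -> Dave (id 10, lev 3), Quinn (id 12, lev 3).
Iteration 4: rows with boss_id in {10,12} -> Nina (id 11, lev 4), Pam (id 14, lev 4).
Iteration 5: rows with boss_id in {11,14} -> Judy (id 13, lev 5).
Iteration 6: no rows with boss_id in {13}; recursion stops.
lev values: 0, 1, 1, 2, 2, 3, 3, 4, 4, 5; the maximum is 5.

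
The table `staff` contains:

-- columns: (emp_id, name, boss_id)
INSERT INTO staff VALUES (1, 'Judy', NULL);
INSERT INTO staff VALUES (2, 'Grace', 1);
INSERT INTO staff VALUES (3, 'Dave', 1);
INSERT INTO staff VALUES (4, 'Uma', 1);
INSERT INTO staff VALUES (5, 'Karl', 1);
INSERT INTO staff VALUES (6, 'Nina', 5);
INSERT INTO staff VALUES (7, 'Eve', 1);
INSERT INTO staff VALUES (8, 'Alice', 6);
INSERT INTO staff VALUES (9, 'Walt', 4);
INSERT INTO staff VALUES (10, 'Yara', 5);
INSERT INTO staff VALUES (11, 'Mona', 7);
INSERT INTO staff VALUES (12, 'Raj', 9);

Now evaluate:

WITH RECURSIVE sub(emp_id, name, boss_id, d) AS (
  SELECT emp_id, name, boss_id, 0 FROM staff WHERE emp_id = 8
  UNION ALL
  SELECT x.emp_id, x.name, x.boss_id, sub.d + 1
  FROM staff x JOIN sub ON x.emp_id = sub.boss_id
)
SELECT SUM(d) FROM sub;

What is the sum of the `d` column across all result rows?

Base: emp_id=8 (Alice), boss_id=6, d 0.
Iteration 1: join on emp_id=6 -> Nina (id 6, boss_id=5, d 1).
Iteration 2: join on emp_id=5 -> Karl (id 5, boss_id=1, d 2).
Iteration 3: join on emp_id=1 -> Judy (id 1, boss_id=NULL, d 3).
Iteration 4: boss_id is NULL; no match; recursion stops.
SUM(d) = 0 + 1 + 2 + 3 = 6.

6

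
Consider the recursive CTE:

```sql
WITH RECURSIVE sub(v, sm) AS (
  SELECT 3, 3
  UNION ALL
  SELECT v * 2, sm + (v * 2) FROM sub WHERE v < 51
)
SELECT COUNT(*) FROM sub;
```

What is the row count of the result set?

Base: v=3, sm=3.
Iteration 1: 3 < 51 holds -> v = 3 * 2 = 6, sm = 3 + 6 = 9.
Iteration 2: 6 < 51 holds -> v = 6 * 2 = 12, sm = 9 + 12 = 21.
Iteration 3: 12 < 51 holds -> v = 12 * 2 = 24, sm = 21 + 24 = 45.
Iteration 4: 24 < 51 holds -> v = 24 * 2 = 48, sm = 45 + 48 = 93.
Iteration 5: 48 < 51 holds -> v = 48 * 2 = 96, sm = 93 + 96 = 189.
Iteration 6: 96 < 51 fails; recursion stops.
Total rows emitted: 6.

6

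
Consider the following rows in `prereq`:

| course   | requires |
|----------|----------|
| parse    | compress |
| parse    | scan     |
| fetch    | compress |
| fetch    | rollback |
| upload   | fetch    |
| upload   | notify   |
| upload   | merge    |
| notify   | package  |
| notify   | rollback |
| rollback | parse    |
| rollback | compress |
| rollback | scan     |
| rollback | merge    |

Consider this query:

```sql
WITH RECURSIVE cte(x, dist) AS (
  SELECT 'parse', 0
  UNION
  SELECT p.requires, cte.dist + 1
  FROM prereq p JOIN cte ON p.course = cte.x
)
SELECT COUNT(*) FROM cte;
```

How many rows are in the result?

3

Base: (parse, dist=0).
Iteration 1: edges from {parse} -> (compress, dist=1), (scan, dist=1).
Iteration 2: no outgoing edges from {compress,scan}; recursion stops.
Total rows emitted: 3.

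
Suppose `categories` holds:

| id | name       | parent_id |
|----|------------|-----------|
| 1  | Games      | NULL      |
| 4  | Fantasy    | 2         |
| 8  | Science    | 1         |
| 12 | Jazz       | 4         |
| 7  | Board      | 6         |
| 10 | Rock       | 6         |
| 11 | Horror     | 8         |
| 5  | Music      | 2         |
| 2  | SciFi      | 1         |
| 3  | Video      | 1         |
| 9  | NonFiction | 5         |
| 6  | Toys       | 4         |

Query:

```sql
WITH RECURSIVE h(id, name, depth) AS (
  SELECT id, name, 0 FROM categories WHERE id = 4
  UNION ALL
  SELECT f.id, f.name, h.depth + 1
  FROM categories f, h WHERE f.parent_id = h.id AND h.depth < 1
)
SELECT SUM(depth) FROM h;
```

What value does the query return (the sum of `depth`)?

2

Base: id=4 (Fantasy) at depth 0.
Iteration 1: rows with parent_id in {4} -> Toys (id 6, depth 1), Jazz (id 12, depth 1).
Iteration 2: depth < 1 fails for all current rows; recursion stops.
SUM(depth) = 0 + 1 + 1 = 2.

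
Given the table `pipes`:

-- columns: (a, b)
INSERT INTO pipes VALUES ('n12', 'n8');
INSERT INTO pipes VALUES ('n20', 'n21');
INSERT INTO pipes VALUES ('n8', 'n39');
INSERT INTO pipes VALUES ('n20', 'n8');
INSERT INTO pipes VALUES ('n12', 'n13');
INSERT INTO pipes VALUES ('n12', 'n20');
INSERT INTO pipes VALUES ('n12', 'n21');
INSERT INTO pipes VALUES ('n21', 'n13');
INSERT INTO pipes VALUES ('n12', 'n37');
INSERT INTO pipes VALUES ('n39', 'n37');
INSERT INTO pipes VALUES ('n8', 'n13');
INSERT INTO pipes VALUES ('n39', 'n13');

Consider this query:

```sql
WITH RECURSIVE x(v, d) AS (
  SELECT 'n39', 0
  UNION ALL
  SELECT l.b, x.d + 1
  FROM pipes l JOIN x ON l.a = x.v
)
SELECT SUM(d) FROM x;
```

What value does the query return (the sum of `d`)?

2

Base: (n39, d=0).
Iteration 1: edges from {n39} -> (n13, d=1), (n37, d=1).
Iteration 2: no outgoing edges from {n13,n37}; recursion stops.
SUM(d) = 0 + 1 + 1 = 2.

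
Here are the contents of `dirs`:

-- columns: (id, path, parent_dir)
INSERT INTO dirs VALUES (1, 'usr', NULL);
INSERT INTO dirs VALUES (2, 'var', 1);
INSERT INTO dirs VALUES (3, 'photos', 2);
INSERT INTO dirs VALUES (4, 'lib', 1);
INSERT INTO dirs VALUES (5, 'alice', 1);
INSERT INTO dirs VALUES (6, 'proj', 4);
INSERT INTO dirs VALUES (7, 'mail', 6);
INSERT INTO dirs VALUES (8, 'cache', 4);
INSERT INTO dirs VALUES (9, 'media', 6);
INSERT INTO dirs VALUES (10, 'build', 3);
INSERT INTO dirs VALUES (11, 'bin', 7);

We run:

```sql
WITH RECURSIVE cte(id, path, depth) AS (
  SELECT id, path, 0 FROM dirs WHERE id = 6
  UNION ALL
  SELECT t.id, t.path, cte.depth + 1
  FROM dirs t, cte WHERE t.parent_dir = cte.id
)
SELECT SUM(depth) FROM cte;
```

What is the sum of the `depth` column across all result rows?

Base: id=6 (proj) at depth 0.
Iteration 1: rows with parent_dir in {6} -> mail (id 7, depth 1), media (id 9, depth 1).
Iteration 2: rows with parent_dir in {7,9} -> bin (id 11, depth 2).
Iteration 3: no rows with parent_dir in {11}; recursion stops.
SUM(depth) = 0 + 1 + 1 + 2 = 4.

4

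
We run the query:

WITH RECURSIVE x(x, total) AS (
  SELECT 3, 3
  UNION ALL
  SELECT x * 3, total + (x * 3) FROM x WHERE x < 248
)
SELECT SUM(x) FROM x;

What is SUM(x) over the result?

1092

Base: x=3, total=3.
Iteration 1: 3 < 248 holds -> x = 3 * 3 = 9, total = 3 + 9 = 12.
Iteration 2: 9 < 248 holds -> x = 9 * 3 = 27, total = 12 + 27 = 39.
Iteration 3: 27 < 248 holds -> x = 27 * 3 = 81, total = 39 + 81 = 120.
Iteration 4: 81 < 248 holds -> x = 81 * 3 = 243, total = 120 + 243 = 363.
Iteration 5: 243 < 248 holds -> x = 243 * 3 = 729, total = 363 + 729 = 1092.
Iteration 6: 729 < 248 fails; recursion stops.
SUM(x) = 3 + 9 + 27 + 81 + 243 + 729 = 1092.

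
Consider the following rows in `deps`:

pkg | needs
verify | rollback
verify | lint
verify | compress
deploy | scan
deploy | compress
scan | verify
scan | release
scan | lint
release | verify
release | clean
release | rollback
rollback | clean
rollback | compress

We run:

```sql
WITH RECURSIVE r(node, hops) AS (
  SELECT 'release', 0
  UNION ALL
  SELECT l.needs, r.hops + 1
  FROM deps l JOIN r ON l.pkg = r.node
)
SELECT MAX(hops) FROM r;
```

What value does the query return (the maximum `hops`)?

3

Base: (release, hops=0).
Iteration 1: edges from {release} -> (clean, hops=1), (rollback, hops=1), (verify, hops=1).
Iteration 2: edges from {clean,rollback,verify} -> (clean, hops=2), (compress, hops=2) x2, (lint, hops=2), (rollback, hops=2). [UNION ALL keeps all 5 new rows, including repeats]
Iteration 3: edges from {clean,compress,lint,rollback} -> (clean, hops=3), (compress, hops=3).
Iteration 4: no outgoing edges from {clean,compress}; recursion stops.
hops values: 0, 1, 1, 1, 2, 2, 2, 2, 2, 3, 3; the maximum is 3.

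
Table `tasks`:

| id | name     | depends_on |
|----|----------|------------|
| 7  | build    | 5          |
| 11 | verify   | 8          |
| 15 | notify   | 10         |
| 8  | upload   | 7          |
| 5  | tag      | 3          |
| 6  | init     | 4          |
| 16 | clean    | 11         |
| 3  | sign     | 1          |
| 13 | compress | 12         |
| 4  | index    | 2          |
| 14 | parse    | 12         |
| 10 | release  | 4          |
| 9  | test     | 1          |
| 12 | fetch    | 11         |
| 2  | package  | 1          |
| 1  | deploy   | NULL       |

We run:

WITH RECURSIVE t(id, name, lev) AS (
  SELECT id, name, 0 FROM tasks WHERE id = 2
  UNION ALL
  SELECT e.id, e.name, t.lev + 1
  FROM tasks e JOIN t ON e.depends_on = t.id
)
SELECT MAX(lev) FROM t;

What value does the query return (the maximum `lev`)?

3

Base: id=2 (package) at lev 0.
Iteration 1: rows with depends_on in {2} -> index (id 4, lev 1).
Iteration 2: rows with depends_on in {4} -> init (id 6, lev 2), release (id 10, lev 2).
Iteration 3: rows with depends_on in {6,10} -> notify (id 15, lev 3).
Iteration 4: no rows with depends_on in {15}; recursion stops.
lev values: 0, 1, 2, 2, 3; the maximum is 3.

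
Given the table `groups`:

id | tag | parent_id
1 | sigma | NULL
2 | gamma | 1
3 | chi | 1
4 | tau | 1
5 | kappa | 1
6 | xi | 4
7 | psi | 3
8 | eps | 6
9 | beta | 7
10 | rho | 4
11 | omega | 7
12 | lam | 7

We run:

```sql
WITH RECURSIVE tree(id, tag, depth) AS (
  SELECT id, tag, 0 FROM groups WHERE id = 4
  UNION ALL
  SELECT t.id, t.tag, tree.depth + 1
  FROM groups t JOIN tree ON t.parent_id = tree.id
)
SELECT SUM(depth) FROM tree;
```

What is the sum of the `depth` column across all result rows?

Base: id=4 (tau) at depth 0.
Iteration 1: rows with parent_id in {4} -> xi (id 6, depth 1), rho (id 10, depth 1).
Iteration 2: rows with parent_id in {6,10} -> eps (id 8, depth 2).
Iteration 3: no rows with parent_id in {8}; recursion stops.
SUM(depth) = 0 + 1 + 1 + 2 = 4.

4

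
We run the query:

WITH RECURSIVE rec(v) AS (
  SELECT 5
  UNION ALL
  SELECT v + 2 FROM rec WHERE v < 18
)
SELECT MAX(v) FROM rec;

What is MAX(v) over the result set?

Base: v=5.
Iteration 1: 5 < 18 holds -> v = 5 + 2 = 7.
Iteration 2: 7 < 18 holds -> v = 7 + 2 = 9.
Iteration 3: 9 < 18 holds -> v = 9 + 2 = 11.
Iteration 4: 11 < 18 holds -> v = 11 + 2 = 13.
Iteration 5: 13 < 18 holds -> v = 13 + 2 = 15.
Iteration 6: 15 < 18 holds -> v = 15 + 2 = 17.
Iteration 7: 17 < 18 holds -> v = 17 + 2 = 19.
Iteration 8: 19 < 18 fails; recursion stops.
v values: 5, 7, 9, 11, 13, 15, 17, 19; the maximum is 19.

19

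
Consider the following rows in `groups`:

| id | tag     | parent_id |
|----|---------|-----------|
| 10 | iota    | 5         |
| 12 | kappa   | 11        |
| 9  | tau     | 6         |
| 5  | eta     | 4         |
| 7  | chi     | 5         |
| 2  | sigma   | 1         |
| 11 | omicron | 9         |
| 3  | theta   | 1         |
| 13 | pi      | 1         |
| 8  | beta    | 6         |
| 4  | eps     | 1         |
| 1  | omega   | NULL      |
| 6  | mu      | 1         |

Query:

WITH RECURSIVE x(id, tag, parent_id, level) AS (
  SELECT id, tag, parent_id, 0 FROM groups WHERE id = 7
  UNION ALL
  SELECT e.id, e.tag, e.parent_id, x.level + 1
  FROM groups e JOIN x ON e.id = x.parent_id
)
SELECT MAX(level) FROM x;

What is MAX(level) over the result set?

Base: id=7 (chi), parent_id=5, level 0.
Iteration 1: join on id=5 -> eta (id 5, parent_id=4, level 1).
Iteration 2: join on id=4 -> eps (id 4, parent_id=1, level 2).
Iteration 3: join on id=1 -> omega (id 1, parent_id=NULL, level 3).
Iteration 4: parent_id is NULL; no match; recursion stops.
level values: 0, 1, 2, 3; the maximum is 3.

3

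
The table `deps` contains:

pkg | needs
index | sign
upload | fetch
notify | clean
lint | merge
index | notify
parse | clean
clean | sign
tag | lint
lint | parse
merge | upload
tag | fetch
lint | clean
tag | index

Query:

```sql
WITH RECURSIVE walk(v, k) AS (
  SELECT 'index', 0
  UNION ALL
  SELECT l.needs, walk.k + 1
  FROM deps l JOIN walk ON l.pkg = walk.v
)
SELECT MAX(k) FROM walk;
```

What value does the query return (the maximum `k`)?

3

Base: (index, k=0).
Iteration 1: edges from {index} -> (notify, k=1), (sign, k=1).
Iteration 2: edges from {notify,sign} -> (clean, k=2).
Iteration 3: edges from {clean} -> (sign, k=3).
Iteration 4: no outgoing edges from {sign}; recursion stops.
k values: 0, 1, 1, 2, 3; the maximum is 3.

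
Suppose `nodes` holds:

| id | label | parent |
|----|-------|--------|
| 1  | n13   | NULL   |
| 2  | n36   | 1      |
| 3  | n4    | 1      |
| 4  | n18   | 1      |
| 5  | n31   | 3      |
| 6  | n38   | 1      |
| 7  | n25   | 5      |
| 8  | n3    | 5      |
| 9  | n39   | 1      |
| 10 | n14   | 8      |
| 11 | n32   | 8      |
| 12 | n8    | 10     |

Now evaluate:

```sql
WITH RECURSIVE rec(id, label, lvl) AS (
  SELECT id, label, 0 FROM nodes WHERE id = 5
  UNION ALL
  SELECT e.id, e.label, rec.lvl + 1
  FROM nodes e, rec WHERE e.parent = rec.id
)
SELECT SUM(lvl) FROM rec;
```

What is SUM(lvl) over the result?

9

Base: id=5 (n31) at lvl 0.
Iteration 1: rows with parent in {5} -> n25 (id 7, lvl 1), n3 (id 8, lvl 1).
Iteration 2: rows with parent in {7,8} -> n14 (id 10, lvl 2), n32 (id 11, lvl 2).
Iteration 3: rows with parent in {10,11} -> n8 (id 12, lvl 3).
Iteration 4: no rows with parent in {12}; recursion stops.
SUM(lvl) = 0 + 1 + 1 + 2 + 2 + 3 = 9.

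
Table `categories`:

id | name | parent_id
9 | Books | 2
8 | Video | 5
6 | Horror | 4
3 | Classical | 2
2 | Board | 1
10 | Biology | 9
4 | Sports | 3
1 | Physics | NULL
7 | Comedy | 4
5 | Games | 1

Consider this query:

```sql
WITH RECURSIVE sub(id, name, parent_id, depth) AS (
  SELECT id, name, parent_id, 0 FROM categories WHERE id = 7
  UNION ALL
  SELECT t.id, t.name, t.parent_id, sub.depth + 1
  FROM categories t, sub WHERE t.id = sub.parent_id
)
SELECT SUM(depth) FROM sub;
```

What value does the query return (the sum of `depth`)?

10

Base: id=7 (Comedy), parent_id=4, depth 0.
Iteration 1: join on id=4 -> Sports (id 4, parent_id=3, depth 1).
Iteration 2: join on id=3 -> Classical (id 3, parent_id=2, depth 2).
Iteration 3: join on id=2 -> Board (id 2, parent_id=1, depth 3).
Iteration 4: join on id=1 -> Physics (id 1, parent_id=NULL, depth 4).
Iteration 5: parent_id is NULL; no match; recursion stops.
SUM(depth) = 0 + 1 + 2 + 3 + 4 = 10.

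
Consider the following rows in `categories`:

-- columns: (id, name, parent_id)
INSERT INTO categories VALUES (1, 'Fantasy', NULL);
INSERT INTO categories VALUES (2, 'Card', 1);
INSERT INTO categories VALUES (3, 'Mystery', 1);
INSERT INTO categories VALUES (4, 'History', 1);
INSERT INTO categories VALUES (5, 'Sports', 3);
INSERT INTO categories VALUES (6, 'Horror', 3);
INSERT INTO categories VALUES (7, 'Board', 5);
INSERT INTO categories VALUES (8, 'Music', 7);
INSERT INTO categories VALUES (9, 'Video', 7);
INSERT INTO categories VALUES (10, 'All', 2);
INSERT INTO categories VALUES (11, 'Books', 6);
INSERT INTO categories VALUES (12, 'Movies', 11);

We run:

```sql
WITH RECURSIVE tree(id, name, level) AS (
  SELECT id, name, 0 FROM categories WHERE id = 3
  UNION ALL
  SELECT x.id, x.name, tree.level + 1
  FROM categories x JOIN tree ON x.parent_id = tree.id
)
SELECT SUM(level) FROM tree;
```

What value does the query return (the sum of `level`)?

15

Base: id=3 (Mystery) at level 0.
Iteration 1: rows with parent_id in {3} -> Sports (id 5, level 1), Horror (id 6, level 1).
Iteration 2: rows with parent_id in {5,6} -> Board (id 7, level 2), Books (id 11, level 2).
Iteration 3: rows with parent_id in {7,11} -> Music (id 8, level 3), Video (id 9, level 3), Movies (id 12, level 3).
Iteration 4: no rows with parent_id in {8,9,12}; recursion stops.
SUM(level) = 0 + 1 + 1 + 2 + 2 + 3 + 3 + 3 = 15.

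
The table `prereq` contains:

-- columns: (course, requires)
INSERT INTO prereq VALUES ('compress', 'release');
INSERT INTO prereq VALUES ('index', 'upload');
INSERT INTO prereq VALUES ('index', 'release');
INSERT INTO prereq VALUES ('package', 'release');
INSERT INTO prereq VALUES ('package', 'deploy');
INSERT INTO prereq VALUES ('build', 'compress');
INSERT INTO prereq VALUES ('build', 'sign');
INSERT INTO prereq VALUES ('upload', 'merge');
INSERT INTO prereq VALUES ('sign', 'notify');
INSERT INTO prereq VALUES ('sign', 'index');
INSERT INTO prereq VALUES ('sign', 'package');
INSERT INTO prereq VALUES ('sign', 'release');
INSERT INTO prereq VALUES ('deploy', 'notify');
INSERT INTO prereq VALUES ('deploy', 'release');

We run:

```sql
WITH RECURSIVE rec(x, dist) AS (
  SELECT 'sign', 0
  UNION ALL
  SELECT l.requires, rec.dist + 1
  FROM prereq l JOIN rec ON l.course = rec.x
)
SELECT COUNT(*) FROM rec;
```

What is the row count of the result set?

Base: (sign, dist=0).
Iteration 1: edges from {sign} -> (index, dist=1), (notify, dist=1), (package, dist=1), (release, dist=1).
Iteration 2: edges from {index,notify,package,release} -> (deploy, dist=2), (release, dist=2) x2, (upload, dist=2). [UNION ALL keeps all 4 new rows, including repeats]
Iteration 3: edges from {deploy,release,upload} -> (merge, dist=3), (notify, dist=3), (release, dist=3).
Iteration 4: no outgoing edges from {merge,notify,release}; recursion stops.
Total rows emitted: 12.

12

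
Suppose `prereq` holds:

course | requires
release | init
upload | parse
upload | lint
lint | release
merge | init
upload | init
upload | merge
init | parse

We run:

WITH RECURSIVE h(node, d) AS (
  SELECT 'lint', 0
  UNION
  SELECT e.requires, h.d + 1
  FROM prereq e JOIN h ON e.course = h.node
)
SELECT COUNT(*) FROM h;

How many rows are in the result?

4

Base: (lint, d=0).
Iteration 1: edges from {lint} -> (release, d=1).
Iteration 2: edges from {release} -> (init, d=2).
Iteration 3: edges from {init} -> (parse, d=3).
Iteration 4: no outgoing edges from {parse}; recursion stops.
Total rows emitted: 4.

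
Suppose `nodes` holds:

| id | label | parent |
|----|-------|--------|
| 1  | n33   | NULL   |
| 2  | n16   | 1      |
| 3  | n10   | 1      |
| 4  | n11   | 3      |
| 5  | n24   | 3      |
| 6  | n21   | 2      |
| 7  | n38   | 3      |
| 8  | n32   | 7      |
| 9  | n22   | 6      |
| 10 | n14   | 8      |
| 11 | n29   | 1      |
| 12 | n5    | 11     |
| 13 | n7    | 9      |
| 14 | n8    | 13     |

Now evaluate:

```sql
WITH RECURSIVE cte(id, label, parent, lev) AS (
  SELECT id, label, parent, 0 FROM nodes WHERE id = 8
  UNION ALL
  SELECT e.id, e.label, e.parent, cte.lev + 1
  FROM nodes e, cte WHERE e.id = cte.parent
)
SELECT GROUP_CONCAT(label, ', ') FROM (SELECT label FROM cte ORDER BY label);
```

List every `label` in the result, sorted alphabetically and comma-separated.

n10, n32, n33, n38

Base: id=8 (n32), parent=7, lev 0.
Iteration 1: join on id=7 -> n38 (id 7, parent=3, lev 1).
Iteration 2: join on id=3 -> n10 (id 3, parent=1, lev 2).
Iteration 3: join on id=1 -> n33 (id 1, parent=NULL, lev 3).
Iteration 4: parent is NULL; no match; recursion stops.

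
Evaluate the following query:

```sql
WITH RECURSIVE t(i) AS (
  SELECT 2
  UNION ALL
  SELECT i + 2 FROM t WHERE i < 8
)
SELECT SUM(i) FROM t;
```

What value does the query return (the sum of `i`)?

20

Base: i=2.
Iteration 1: 2 < 8 holds -> i = 2 + 2 = 4.
Iteration 2: 4 < 8 holds -> i = 4 + 2 = 6.
Iteration 3: 6 < 8 holds -> i = 6 + 2 = 8.
Iteration 4: 8 < 8 fails; recursion stops.
SUM(i) = 2 + 4 + 6 + 8 = 20.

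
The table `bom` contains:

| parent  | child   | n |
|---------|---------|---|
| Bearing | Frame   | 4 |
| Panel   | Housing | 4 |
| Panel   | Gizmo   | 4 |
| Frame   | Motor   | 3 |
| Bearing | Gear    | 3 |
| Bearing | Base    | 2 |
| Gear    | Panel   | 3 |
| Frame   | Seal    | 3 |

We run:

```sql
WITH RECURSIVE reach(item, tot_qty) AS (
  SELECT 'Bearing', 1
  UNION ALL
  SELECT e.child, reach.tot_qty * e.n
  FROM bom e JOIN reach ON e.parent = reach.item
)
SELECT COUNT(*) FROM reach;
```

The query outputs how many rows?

Base: (Bearing, tot_qty=1).
Iteration 1: components of {Bearing} -> Base = 1*2 = 2, Frame = 1*4 = 4, Gear = 1*3 = 3.
Iteration 2: components of {Base,Frame,Gear} -> Motor = 4*3 = 12, Panel = 3*3 = 9, Seal = 4*3 = 12.
Iteration 3: components of {Motor,Panel,Seal} -> Gizmo = 9*4 = 36, Housing = 9*4 = 36.
Iteration 4: no further components; recursion stops.
Total rows emitted: 9.

9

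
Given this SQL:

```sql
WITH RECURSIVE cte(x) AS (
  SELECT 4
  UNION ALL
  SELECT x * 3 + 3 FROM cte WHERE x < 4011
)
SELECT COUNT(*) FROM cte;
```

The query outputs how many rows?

8

Base: x=4.
Iteration 1: 4 < 4011 holds -> x = 4 * 3 + 3 = 15.
Iteration 2: 15 < 4011 holds -> x = 15 * 3 + 3 = 48.
Iteration 3: 48 < 4011 holds -> x = 48 * 3 + 3 = 147.
Iteration 4: 147 < 4011 holds -> x = 147 * 3 + 3 = 444.
Iteration 5: 444 < 4011 holds -> x = 444 * 3 + 3 = 1335.
Iteration 6: 1335 < 4011 holds -> x = 1335 * 3 + 3 = 4008.
Iteration 7: 4008 < 4011 holds -> x = 4008 * 3 + 3 = 12027.
Iteration 8: 12027 < 4011 fails; recursion stops.
Total rows emitted: 8.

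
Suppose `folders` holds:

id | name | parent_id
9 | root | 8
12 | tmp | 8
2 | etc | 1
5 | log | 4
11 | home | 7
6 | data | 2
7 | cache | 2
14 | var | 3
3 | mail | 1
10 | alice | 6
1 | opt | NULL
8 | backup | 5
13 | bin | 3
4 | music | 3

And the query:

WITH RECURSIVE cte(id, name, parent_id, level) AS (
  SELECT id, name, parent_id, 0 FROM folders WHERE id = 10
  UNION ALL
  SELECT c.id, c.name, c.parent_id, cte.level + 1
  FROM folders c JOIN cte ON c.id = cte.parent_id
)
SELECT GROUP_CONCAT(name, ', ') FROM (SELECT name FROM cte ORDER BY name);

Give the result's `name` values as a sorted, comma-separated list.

Base: id=10 (alice), parent_id=6, level 0.
Iteration 1: join on id=6 -> data (id 6, parent_id=2, level 1).
Iteration 2: join on id=2 -> etc (id 2, parent_id=1, level 2).
Iteration 3: join on id=1 -> opt (id 1, parent_id=NULL, level 3).
Iteration 4: parent_id is NULL; no match; recursion stops.

alice, data, etc, opt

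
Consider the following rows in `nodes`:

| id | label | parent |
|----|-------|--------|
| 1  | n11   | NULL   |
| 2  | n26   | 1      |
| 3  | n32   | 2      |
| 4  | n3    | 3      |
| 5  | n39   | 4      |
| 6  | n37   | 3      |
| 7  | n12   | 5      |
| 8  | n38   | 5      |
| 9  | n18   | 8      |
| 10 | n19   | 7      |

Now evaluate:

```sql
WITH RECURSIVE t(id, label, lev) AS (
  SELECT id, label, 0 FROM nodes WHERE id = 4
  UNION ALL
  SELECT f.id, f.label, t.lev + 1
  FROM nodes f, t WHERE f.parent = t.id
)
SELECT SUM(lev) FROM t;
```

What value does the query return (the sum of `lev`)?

11

Base: id=4 (n3) at lev 0.
Iteration 1: rows with parent in {4} -> n39 (id 5, lev 1).
Iteration 2: rows with parent in {5} -> n12 (id 7, lev 2), n38 (id 8, lev 2).
Iteration 3: rows with parent in {7,8} -> n18 (id 9, lev 3), n19 (id 10, lev 3).
Iteration 4: no rows with parent in {9,10}; recursion stops.
SUM(lev) = 0 + 1 + 2 + 2 + 3 + 3 = 11.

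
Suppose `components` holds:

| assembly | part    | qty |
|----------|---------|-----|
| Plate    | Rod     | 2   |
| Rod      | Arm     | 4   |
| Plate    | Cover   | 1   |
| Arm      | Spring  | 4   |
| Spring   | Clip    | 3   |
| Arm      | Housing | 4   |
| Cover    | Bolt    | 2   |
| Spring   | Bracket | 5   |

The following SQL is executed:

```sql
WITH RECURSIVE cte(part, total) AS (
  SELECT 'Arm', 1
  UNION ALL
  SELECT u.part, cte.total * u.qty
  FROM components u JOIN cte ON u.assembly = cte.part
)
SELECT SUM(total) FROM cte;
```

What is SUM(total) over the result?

Base: (Arm, total=1).
Iteration 1: components of {Arm} -> Housing = 1*4 = 4, Spring = 1*4 = 4.
Iteration 2: components of {Housing,Spring} -> Bracket = 4*5 = 20, Clip = 4*3 = 12.
Iteration 3: no further components; recursion stops.
SUM(total) = 1 + 4 + 4 + 12 + 20 = 41.

41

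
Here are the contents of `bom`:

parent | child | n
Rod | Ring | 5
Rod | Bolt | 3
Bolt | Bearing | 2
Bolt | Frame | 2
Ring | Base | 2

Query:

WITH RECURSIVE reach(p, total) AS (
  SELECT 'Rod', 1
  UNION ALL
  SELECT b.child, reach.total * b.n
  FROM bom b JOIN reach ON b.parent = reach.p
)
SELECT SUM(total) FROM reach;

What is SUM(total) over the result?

Base: (Rod, total=1).
Iteration 1: components of {Rod} -> Bolt = 1*3 = 3, Ring = 1*5 = 5.
Iteration 2: components of {Bolt,Ring} -> Base = 5*2 = 10, Bearing = 3*2 = 6, Frame = 3*2 = 6.
Iteration 3: no further components; recursion stops.
SUM(total) = 1 + 5 + 3 + 10 + 6 + 6 = 31.

31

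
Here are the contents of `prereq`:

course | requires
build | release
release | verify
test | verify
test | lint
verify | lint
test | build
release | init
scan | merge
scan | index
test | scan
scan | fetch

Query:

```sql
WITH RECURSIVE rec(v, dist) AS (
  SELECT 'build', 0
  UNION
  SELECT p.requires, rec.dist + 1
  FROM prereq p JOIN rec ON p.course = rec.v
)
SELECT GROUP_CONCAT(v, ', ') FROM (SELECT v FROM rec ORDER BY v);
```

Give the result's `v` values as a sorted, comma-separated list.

build, init, lint, release, verify

Base: (build, dist=0).
Iteration 1: edges from {build} -> (release, dist=1).
Iteration 2: edges from {release} -> (init, dist=2), (verify, dist=2).
Iteration 3: edges from {init,verify} -> (lint, dist=3).
Iteration 4: no outgoing edges from {lint}; recursion stops.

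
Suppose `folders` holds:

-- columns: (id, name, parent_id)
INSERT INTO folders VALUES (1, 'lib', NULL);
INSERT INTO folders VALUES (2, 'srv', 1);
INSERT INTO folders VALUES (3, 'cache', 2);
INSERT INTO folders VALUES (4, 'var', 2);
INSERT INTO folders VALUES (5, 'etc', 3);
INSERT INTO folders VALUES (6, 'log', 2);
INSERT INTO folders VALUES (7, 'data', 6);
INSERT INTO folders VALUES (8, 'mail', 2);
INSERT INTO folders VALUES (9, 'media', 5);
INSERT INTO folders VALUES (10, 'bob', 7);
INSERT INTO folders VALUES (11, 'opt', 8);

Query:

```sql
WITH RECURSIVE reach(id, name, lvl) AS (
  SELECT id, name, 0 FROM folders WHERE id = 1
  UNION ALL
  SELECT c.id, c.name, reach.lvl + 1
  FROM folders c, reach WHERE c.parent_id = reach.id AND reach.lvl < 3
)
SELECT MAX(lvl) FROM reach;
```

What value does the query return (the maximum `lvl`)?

3

Base: id=1 (lib) at lvl 0.
Iteration 1: rows with parent_id in {1} -> srv (id 2, lvl 1).
Iteration 2: rows with parent_id in {2} -> cache (id 3, lvl 2), var (id 4, lvl 2), log (id 6, lvl 2), mail (id 8, lvl 2).
Iteration 3: rows with parent_id in {3,4,6,8} -> etc (id 5, lvl 3), data (id 7, lvl 3), opt (id 11, lvl 3).
Iteration 4: lvl < 3 fails for all current rows; recursion stops.
lvl values: 0, 1, 2, 2, 2, 2, 3, 3, 3; the maximum is 3.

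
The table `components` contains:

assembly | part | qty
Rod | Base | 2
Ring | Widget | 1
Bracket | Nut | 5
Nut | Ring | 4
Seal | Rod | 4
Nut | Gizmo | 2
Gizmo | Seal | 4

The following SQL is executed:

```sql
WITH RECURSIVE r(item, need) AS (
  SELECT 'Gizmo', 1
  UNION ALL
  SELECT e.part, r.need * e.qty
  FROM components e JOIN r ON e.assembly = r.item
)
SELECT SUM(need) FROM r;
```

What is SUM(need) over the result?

Base: (Gizmo, need=1).
Iteration 1: components of {Gizmo} -> Seal = 1*4 = 4.
Iteration 2: components of {Seal} -> Rod = 4*4 = 16.
Iteration 3: components of {Rod} -> Base = 16*2 = 32.
Iteration 4: no further components; recursion stops.
SUM(need) = 1 + 4 + 16 + 32 = 53.

53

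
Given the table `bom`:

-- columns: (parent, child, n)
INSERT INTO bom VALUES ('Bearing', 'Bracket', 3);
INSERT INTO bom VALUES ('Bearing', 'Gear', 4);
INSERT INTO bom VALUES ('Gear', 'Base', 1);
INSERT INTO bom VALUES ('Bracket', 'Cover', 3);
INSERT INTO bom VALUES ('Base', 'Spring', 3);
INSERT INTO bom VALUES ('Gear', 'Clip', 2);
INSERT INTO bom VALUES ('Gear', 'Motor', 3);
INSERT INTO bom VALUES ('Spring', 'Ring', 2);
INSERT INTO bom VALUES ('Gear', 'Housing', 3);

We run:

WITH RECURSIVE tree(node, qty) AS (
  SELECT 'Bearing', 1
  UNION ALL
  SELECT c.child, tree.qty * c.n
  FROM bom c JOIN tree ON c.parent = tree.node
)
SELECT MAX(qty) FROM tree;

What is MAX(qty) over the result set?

24

Base: (Bearing, qty=1).
Iteration 1: components of {Bearing} -> Bracket = 1*3 = 3, Gear = 1*4 = 4.
Iteration 2: components of {Bracket,Gear} -> Base = 4*1 = 4, Clip = 4*2 = 8, Cover = 3*3 = 9, Housing = 4*3 = 12, Motor = 4*3 = 12.
Iteration 3: components of {Base,Clip,Cover,Housing,Motor} -> Spring = 4*3 = 12.
Iteration 4: components of {Spring} -> Ring = 12*2 = 24.
Iteration 5: no further components; recursion stops.
qty values: 1, 3, 4, 9, 4, 8, 12, 12, 12, 24; the maximum is 24.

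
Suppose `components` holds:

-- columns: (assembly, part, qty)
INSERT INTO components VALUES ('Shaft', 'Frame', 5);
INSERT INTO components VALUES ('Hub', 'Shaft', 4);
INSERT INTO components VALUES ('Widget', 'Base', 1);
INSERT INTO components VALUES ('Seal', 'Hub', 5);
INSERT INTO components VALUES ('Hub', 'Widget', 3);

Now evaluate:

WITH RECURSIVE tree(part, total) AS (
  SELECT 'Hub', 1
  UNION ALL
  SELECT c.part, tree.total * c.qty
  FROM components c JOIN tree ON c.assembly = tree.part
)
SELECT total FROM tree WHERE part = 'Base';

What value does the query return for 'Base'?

Base: (Hub, total=1).
Iteration 1: components of {Hub} -> Shaft = 1*4 = 4, Widget = 1*3 = 3.
Iteration 2: components of {Shaft,Widget} -> Base = 3*1 = 3, Frame = 4*5 = 20.
Iteration 3: no further components; recursion stops.

3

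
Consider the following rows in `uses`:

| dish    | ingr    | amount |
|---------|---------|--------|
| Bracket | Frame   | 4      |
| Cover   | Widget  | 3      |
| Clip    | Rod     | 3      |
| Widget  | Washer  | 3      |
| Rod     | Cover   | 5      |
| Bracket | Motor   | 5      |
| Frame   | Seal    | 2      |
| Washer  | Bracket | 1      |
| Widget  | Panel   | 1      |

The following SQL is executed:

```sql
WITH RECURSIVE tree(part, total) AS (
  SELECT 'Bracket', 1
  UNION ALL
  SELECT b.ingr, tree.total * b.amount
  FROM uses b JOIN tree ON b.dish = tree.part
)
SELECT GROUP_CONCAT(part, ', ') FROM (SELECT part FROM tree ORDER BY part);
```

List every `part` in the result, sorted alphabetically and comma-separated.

Bracket, Frame, Motor, Seal

Base: (Bracket, total=1).
Iteration 1: components of {Bracket} -> Frame = 1*4 = 4, Motor = 1*5 = 5.
Iteration 2: components of {Frame,Motor} -> Seal = 4*2 = 8.
Iteration 3: no further components; recursion stops.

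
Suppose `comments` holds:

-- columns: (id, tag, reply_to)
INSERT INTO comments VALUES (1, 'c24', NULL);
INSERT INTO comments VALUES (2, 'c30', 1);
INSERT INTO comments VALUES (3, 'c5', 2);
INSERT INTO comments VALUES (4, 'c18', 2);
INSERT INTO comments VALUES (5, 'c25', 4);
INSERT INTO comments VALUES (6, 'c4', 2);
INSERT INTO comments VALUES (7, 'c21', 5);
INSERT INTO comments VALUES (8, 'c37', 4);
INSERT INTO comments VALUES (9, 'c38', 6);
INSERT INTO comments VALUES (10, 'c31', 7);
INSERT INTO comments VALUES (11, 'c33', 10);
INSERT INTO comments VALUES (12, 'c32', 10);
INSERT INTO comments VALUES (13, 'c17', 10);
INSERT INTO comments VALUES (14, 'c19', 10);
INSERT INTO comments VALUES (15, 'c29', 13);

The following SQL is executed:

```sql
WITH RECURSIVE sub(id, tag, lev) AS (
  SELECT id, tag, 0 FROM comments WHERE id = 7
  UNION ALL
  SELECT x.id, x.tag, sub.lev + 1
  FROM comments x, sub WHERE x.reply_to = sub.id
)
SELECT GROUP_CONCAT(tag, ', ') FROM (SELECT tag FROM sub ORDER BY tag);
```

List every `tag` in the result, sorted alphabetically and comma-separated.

Base: id=7 (c21) at lev 0.
Iteration 1: rows with reply_to in {7} -> c31 (id 10, lev 1).
Iteration 2: rows with reply_to in {10} -> c33 (id 11, lev 2), c32 (id 12, lev 2), c17 (id 13, lev 2), c19 (id 14, lev 2).
Iteration 3: rows with reply_to in {11,12,13,14} -> c29 (id 15, lev 3).
Iteration 4: no rows with reply_to in {15}; recursion stops.

c17, c19, c21, c29, c31, c32, c33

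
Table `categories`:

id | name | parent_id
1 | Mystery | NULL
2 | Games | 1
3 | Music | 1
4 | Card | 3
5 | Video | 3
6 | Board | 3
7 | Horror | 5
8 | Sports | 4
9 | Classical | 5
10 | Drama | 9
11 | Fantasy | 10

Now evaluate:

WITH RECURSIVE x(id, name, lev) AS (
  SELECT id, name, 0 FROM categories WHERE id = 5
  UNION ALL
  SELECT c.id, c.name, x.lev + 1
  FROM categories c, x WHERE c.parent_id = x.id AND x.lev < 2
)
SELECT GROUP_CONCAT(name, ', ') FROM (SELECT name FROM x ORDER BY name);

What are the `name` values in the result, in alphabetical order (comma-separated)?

Base: id=5 (Video) at lev 0.
Iteration 1: rows with parent_id in {5} -> Horror (id 7, lev 1), Classical (id 9, lev 1).
Iteration 2: rows with parent_id in {7,9} -> Drama (id 10, lev 2).
Iteration 3: lev < 2 fails for all current rows; recursion stops.

Classical, Drama, Horror, Video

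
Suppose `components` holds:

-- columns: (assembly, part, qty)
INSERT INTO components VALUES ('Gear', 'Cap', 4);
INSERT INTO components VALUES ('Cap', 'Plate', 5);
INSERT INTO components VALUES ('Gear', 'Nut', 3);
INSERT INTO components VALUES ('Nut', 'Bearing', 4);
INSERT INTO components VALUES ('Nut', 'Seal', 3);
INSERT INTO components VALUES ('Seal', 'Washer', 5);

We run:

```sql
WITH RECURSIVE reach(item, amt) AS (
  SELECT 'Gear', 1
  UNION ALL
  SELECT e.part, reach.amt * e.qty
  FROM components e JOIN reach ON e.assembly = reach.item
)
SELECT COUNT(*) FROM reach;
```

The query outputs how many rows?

Base: (Gear, amt=1).
Iteration 1: components of {Gear} -> Cap = 1*4 = 4, Nut = 1*3 = 3.
Iteration 2: components of {Cap,Nut} -> Bearing = 3*4 = 12, Plate = 4*5 = 20, Seal = 3*3 = 9.
Iteration 3: components of {Bearing,Plate,Seal} -> Washer = 9*5 = 45.
Iteration 4: no further components; recursion stops.
Total rows emitted: 7.

7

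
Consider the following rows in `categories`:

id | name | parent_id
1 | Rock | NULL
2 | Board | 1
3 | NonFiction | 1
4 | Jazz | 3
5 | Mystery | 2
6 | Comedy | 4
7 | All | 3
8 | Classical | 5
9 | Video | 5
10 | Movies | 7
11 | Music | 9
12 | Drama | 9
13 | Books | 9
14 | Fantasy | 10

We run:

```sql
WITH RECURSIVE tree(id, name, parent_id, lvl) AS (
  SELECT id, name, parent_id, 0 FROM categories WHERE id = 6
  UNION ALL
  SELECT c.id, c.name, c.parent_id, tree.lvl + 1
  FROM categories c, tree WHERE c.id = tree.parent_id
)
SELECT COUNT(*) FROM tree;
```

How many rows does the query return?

Base: id=6 (Comedy), parent_id=4, lvl 0.
Iteration 1: join on id=4 -> Jazz (id 4, parent_id=3, lvl 1).
Iteration 2: join on id=3 -> NonFiction (id 3, parent_id=1, lvl 2).
Iteration 3: join on id=1 -> Rock (id 1, parent_id=NULL, lvl 3).
Iteration 4: parent_id is NULL; no match; recursion stops.
Total rows emitted: 4.

4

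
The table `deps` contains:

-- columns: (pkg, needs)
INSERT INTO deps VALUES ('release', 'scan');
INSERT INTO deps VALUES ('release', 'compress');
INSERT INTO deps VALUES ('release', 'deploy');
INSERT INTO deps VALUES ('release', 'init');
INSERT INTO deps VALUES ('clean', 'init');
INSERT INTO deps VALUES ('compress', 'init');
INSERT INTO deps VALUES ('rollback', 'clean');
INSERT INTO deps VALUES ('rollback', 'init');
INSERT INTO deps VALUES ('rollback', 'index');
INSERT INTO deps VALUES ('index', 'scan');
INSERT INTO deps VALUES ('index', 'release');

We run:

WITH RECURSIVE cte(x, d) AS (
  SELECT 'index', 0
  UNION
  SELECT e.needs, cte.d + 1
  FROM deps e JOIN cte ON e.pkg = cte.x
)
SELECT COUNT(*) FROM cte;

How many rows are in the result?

Base: (index, d=0).
Iteration 1: edges from {index} -> (release, d=1), (scan, d=1).
Iteration 2: edges from {release,scan} -> (compress, d=2), (deploy, d=2), (init, d=2), (scan, d=2).
Iteration 3: edges from {compress,deploy,init,scan} -> (init, d=3).
Iteration 4: no outgoing edges from {init}; recursion stops.
Total rows emitted: 8.

8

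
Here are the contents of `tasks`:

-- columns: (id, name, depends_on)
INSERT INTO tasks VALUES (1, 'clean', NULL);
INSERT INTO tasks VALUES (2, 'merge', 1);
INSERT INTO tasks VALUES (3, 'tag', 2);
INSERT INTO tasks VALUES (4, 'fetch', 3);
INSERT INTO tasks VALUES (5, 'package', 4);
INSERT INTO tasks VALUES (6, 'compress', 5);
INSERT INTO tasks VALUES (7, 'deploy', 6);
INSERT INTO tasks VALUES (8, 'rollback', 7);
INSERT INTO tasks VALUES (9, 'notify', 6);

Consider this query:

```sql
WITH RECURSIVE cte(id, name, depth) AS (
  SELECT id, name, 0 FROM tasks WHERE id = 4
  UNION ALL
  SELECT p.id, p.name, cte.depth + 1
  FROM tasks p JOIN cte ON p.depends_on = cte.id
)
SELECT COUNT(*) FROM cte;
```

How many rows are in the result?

Base: id=4 (fetch) at depth 0.
Iteration 1: rows with depends_on in {4} -> package (id 5, depth 1).
Iteration 2: rows with depends_on in {5} -> compress (id 6, depth 2).
Iteration 3: rows with depends_on in {6} -> deploy (id 7, depth 3), notify (id 9, depth 3).
Iteration 4: rows with depends_on in {7,9} -> rollback (id 8, depth 4).
Iteration 5: no rows with depends_on in {8}; recursion stops.
Total rows emitted: 6.

6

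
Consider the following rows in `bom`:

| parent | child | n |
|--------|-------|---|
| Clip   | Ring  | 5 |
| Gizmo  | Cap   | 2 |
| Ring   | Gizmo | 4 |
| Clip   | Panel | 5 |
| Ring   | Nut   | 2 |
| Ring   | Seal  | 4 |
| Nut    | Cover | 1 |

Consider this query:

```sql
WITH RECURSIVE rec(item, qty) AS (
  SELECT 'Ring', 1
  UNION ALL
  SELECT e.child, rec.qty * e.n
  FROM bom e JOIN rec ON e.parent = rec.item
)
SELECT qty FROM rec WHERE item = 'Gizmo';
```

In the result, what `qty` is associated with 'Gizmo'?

4

Base: (Ring, qty=1).
Iteration 1: components of {Ring} -> Gizmo = 1*4 = 4, Nut = 1*2 = 2, Seal = 1*4 = 4.
Iteration 2: components of {Gizmo,Nut,Seal} -> Cap = 4*2 = 8, Cover = 2*1 = 2.
Iteration 3: no further components; recursion stops.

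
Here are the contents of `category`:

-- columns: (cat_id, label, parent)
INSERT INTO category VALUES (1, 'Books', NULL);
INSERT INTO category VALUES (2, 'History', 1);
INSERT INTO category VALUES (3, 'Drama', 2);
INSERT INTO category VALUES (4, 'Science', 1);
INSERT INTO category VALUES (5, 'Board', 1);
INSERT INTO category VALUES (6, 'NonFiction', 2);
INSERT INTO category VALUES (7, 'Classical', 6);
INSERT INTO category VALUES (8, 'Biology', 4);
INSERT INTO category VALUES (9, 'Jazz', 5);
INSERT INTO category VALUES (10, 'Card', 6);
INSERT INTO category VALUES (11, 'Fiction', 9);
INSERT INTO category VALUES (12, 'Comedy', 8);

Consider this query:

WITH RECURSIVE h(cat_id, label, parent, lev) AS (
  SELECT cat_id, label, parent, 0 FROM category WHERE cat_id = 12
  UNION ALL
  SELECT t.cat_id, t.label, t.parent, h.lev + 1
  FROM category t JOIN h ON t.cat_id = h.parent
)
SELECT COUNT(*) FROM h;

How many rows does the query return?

4

Base: cat_id=12 (Comedy), parent=8, lev 0.
Iteration 1: join on cat_id=8 -> Biology (id 8, parent=4, lev 1).
Iteration 2: join on cat_id=4 -> Science (id 4, parent=1, lev 2).
Iteration 3: join on cat_id=1 -> Books (id 1, parent=NULL, lev 3).
Iteration 4: parent is NULL; no match; recursion stops.
Total rows emitted: 4.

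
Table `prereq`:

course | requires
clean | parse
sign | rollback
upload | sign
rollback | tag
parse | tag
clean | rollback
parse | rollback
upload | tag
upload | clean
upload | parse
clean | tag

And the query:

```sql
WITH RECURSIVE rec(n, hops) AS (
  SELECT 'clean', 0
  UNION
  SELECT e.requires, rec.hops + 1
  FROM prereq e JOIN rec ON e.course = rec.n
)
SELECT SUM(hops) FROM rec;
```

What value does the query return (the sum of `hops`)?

10

Base: (clean, hops=0).
Iteration 1: edges from {clean} -> (parse, hops=1), (rollback, hops=1), (tag, hops=1).
Iteration 2: edges from {parse,rollback,tag} -> (rollback, hops=2), (tag, hops=2). [UNION drops 1 duplicate row(s)]
Iteration 3: edges from {rollback,tag} -> (tag, hops=3).
Iteration 4: no outgoing edges from {tag}; recursion stops.
SUM(hops) = 0 + 1 + 1 + 1 + 2 + 2 + 3 = 10.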